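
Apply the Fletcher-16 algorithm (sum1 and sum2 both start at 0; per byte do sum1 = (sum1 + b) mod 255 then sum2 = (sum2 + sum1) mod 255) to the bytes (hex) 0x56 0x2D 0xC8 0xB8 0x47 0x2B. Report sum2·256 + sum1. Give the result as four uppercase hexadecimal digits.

EE77

Running sums (mod 255):
  after byte 0 (0x56): sum1=86, sum2=86
  after byte 1 (0x2D): sum1=131, sum2=217
  after byte 2 (0xC8): sum1=76, sum2=38
  after byte 3 (0xB8): sum1=5, sum2=43
  after byte 4 (0x47): sum1=76, sum2=119
  after byte 5 (0x2B): sum1=119, sum2=238
Checksum = sum2·256 + sum1 = 238·256 + 119 = 61047 = 0xEE77.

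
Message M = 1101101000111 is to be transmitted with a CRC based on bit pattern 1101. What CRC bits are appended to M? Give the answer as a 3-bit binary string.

010

Append 3 zeros: 1101101000111000. Divide by 1101 (XOR where the leading bit is 1):
  pos 0: 1101 XOR 1101 = 0000
  pos 4: 1010 XOR 1101 = 0111
  pos 5: 1110 XOR 1101 = 0011
  pos 7: 1101 XOR 1101 = 0000
  pos 11: 1100 XOR 1101 = 0001
Remainder (last 3 bits) = 010. This is the CRC / FCS.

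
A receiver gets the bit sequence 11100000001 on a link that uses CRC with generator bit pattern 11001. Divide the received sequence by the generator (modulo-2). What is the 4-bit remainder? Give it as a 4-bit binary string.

0000

Modulo-2 division of 11100000001 by 11001:
  pos 0: 11100 XOR 11001 = 00101
  pos 2: 10100 XOR 11001 = 01101
  pos 3: 11010 XOR 11001 = 00011
  pos 6: 11001 XOR 11001 = 00000
Remainder = 0000 (zero — the frame passes the CRC check).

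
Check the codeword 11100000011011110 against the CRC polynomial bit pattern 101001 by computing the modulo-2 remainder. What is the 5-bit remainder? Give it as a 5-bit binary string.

Modulo-2 division of 11100000011011110 by 101001:
  pos 0: 111000 XOR 101001 = 010001
  pos 1: 100010 XOR 101001 = 001011
  pos 3: 101100 XOR 101001 = 000101
  pos 6: 101110 XOR 101001 = 000111
  pos 9: 111111 XOR 101001 = 010110
  pos 10: 101101 XOR 101001 = 000100
Remainder = 01000 (nonzero — an error is detected).

01000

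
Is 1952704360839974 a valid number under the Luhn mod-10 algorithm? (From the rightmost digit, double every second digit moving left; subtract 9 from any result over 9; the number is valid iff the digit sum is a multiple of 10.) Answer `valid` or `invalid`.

From the right, keep odd positions and double even positions (subtract 9 from any doubled value over 9):
  doubled (positions 2,4,...): 5 9 7 3 8 5 1 2 → sum 40
  kept (positions 1,3,...): 4 9 3 0 3 0 2 9 → sum 30
Total = 70.
70 mod 10 = 0, so the number is valid.

valid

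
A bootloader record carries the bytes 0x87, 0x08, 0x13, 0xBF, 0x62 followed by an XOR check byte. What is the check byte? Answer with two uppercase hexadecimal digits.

41

XOR the bytes together:
  start with 0x87
  0x87 ⊕ 0x08 = 0x8F
  0x8F ⊕ 0x13 = 0x9C
  0x9C ⊕ 0xBF = 0x23
  0x23 ⊕ 0x62 = 0x41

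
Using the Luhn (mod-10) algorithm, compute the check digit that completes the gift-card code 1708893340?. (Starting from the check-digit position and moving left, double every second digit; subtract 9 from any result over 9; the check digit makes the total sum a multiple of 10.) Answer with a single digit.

Partial digits right→left: 0 4 3 3 9 8 8 0 7 1
Double every second digit counting from the check-digit position (so the 1st, 3rd, 5th, ... of the partial from the right).
  doubled (with −9 where >9): 0 6 9 7 5 → sum 27
  kept as-is: 4 3 8 0 1 → sum 16
Total = 27 + 16 = 43.
Check digit = (10 − (43 mod 10)) mod 10 = 7.

7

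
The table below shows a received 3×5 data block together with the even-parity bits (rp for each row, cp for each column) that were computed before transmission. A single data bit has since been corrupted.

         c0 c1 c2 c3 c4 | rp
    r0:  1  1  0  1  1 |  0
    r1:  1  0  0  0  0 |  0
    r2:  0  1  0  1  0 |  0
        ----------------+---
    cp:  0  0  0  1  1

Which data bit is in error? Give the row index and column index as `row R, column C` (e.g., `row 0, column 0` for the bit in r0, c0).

row 1, column 3

Recompute each row's even parity and compare to rp:
  r0: data parity 0, sent rp 0 → ok
  r1: data parity 1, sent rp 0 → mismatch
  r2: data parity 0, sent rp 0 → ok
Recompute each column's even parity and compare to cp:
  c0: data parity 0, sent cp 0 → ok
  c1: data parity 0, sent cp 0 → ok
  c2: data parity 0, sent cp 0 → ok
  c3: data parity 0, sent cp 1 → mismatch
  c4: data parity 1, sent cp 1 → ok
Exactly one row (r1) and one column (c3) fail → the flipped bit is at their intersection.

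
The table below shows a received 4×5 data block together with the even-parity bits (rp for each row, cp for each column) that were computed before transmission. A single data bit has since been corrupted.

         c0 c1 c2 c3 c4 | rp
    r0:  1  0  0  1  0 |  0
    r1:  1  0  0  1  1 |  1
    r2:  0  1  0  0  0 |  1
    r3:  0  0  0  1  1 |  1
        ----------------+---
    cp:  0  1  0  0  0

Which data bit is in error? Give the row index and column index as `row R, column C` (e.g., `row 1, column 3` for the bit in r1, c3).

Recompute each row's even parity and compare to rp:
  r0: data parity 0, sent rp 0 → ok
  r1: data parity 1, sent rp 1 → ok
  r2: data parity 1, sent rp 1 → ok
  r3: data parity 0, sent rp 1 → mismatch
Recompute each column's even parity and compare to cp:
  c0: data parity 0, sent cp 0 → ok
  c1: data parity 1, sent cp 1 → ok
  c2: data parity 0, sent cp 0 → ok
  c3: data parity 1, sent cp 0 → mismatch
  c4: data parity 0, sent cp 0 → ok
Exactly one row (r3) and one column (c3) fail → the flipped bit is at their intersection.

row 3, column 3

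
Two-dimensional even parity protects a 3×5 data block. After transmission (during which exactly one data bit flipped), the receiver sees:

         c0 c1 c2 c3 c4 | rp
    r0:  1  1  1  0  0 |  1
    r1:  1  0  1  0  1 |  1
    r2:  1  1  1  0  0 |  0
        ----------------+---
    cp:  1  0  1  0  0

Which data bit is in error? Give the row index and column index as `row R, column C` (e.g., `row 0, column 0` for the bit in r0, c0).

row 2, column 4

Recompute each row's even parity and compare to rp:
  r0: data parity 1, sent rp 1 → ok
  r1: data parity 1, sent rp 1 → ok
  r2: data parity 1, sent rp 0 → mismatch
Recompute each column's even parity and compare to cp:
  c0: data parity 1, sent cp 1 → ok
  c1: data parity 0, sent cp 0 → ok
  c2: data parity 1, sent cp 1 → ok
  c3: data parity 0, sent cp 0 → ok
  c4: data parity 1, sent cp 0 → mismatch
Exactly one row (r2) and one column (c4) fail → the flipped bit is at their intersection.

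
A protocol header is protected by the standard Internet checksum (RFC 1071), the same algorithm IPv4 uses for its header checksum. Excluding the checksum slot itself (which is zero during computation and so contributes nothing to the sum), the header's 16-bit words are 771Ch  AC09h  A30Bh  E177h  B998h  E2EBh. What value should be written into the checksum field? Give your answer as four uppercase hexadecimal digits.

BBD1

One's-complement addition (fold any carry out of bit 15 back into bit 0):
  0x771C + 0xAC09 = 0x12325 → wrap carry → 0x2326
  0x2326 + 0xA30B = 0x0C631
  0xC631 + 0xE177 = 0x1A7A8 → wrap carry → 0xA7A9
  0xA7A9 + 0xB998 = 0x16141 → wrap carry → 0x6142
  0x6142 + 0xE2EB = 0x1442D → wrap carry → 0x442E
One's-complement sum = 0x442E.
Checksum = ~0x442E & 0xFFFF = 0xBBD1.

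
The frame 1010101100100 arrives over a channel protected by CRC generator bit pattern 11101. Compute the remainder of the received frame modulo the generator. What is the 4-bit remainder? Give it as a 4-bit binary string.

0000

Modulo-2 division of 1010101100100 by 11101:
  pos 0: 10101 XOR 11101 = 01000
  pos 1: 10000 XOR 11101 = 01101
  pos 2: 11011 XOR 11101 = 00110
  pos 4: 11010 XOR 11101 = 00111
  pos 6: 11101 XOR 11101 = 00000
Remainder = 0000 (zero — the frame passes the CRC check).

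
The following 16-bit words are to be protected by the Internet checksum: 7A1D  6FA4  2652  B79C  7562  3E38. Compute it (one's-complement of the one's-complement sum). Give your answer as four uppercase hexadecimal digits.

One's-complement addition (fold any carry out of bit 15 back into bit 0):
  0x7A1D + 0x6FA4 = 0x0E9C1
  0xE9C1 + 0x2652 = 0x11013 → wrap carry → 0x1014
  0x1014 + 0xB79C = 0x0C7B0
  0xC7B0 + 0x7562 = 0x13D12 → wrap carry → 0x3D13
  0x3D13 + 0x3E38 = 0x07B4B
One's-complement sum = 0x7B4B.
Checksum = ~0x7B4B & 0xFFFF = 0x84B4.

84B4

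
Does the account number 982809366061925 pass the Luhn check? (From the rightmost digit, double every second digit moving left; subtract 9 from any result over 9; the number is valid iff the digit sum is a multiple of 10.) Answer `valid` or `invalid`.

From the right, keep odd positions and double even positions (subtract 9 from any doubled value over 9):
  doubled (positions 2,4,...): 4 2 0 3 9 7 7 → sum 32
  kept (positions 1,3,...): 5 9 6 6 3 0 2 9 → sum 40
Total = 72.
72 mod 10 = 2, so the number is invalid.

invalid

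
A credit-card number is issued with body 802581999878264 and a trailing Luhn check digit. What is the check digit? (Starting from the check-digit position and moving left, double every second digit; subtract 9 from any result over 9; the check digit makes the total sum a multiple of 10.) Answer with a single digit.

0

Partial digits right→left: 4 6 2 8 7 8 9 9 9 1 8 5 2 0 8
Double every second digit counting from the check-digit position (so the 1st, 3rd, 5th, ... of the partial from the right).
  doubled (with −9 where >9): 8 4 5 9 9 7 4 7 → sum 53
  kept as-is: 6 8 8 9 1 5 0 → sum 37
Total = 53 + 37 = 90.
Check digit = (10 − (90 mod 10)) mod 10 = 0.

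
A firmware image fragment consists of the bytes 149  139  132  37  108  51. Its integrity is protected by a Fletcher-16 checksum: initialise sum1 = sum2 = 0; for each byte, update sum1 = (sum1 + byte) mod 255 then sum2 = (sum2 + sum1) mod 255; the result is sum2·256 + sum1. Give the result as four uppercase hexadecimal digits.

Running sums (mod 255):
  after byte 0 (149): sum1=149, sum2=149
  after byte 1 (139): sum1=33, sum2=182
  after byte 2 (132): sum1=165, sum2=92
  after byte 3 (37): sum1=202, sum2=39
  after byte 4 (108): sum1=55, sum2=94
  after byte 5 (51): sum1=106, sum2=200
Checksum = sum2·256 + sum1 = 200·256 + 106 = 51306 = 0xC86A.

C86A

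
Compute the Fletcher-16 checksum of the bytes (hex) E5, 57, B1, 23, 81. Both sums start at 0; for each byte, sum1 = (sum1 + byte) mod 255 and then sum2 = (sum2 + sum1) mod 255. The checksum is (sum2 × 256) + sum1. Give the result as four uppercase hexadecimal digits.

B793

Running sums (mod 255):
  after byte 0 (E5): sum1=229, sum2=229
  after byte 1 (57): sum1=61, sum2=35
  after byte 2 (B1): sum1=238, sum2=18
  after byte 3 (23): sum1=18, sum2=36
  after byte 4 (81): sum1=147, sum2=183
Checksum = sum2·256 + sum1 = 183·256 + 147 = 46995 = 0xB793.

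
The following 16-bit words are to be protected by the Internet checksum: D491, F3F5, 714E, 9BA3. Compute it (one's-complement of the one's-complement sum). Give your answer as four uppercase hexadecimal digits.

One's-complement addition (fold any carry out of bit 15 back into bit 0):
  0xD491 + 0xF3F5 = 0x1C886 → wrap carry → 0xC887
  0xC887 + 0x714E = 0x139D5 → wrap carry → 0x39D6
  0x39D6 + 0x9BA3 = 0x0D579
One's-complement sum = 0xD579.
Checksum = ~0xD579 & 0xFFFF = 0x2A86.

2A86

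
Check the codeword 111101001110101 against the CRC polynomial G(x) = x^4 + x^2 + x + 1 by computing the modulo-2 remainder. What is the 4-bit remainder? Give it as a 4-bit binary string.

0000

Modulo-2 division of 111101001110101 by 10111:
  pos 0: 11110 XOR 10111 = 01001
  pos 1: 10011 XOR 10111 = 00100
  pos 3: 10000 XOR 10111 = 00111
  pos 5: 11111 XOR 10111 = 01000
  pos 6: 10001 XOR 10111 = 00110
  pos 8: 11001 XOR 10111 = 01110
  pos 9: 11100 XOR 10111 = 01011
  pos 10: 10111 XOR 10111 = 00000
Remainder = 0000 (zero — the frame passes the CRC check).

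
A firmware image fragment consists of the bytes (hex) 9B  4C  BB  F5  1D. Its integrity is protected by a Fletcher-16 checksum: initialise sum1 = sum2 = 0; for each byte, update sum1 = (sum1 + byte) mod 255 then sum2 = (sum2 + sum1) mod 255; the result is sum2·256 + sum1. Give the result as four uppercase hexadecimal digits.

Running sums (mod 255):
  after byte 0 (9B): sum1=155, sum2=155
  after byte 1 (4C): sum1=231, sum2=131
  after byte 2 (BB): sum1=163, sum2=39
  after byte 3 (F5): sum1=153, sum2=192
  after byte 4 (1D): sum1=182, sum2=119
Checksum = sum2·256 + sum1 = 119·256 + 182 = 30646 = 0x77B6.

77B6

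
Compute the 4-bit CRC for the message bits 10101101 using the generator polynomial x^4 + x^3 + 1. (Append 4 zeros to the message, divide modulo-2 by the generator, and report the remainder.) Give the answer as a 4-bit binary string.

Append 4 zeros: 101011010000. Divide by 11001 (XOR where the leading bit is 1):
  pos 0: 10101 XOR 11001 = 01100
  pos 1: 11001 XOR 11001 = 00000
  pos 7: 10000 XOR 11001 = 01001
Remainder (last 4 bits) = 1001. This is the CRC / FCS.

1001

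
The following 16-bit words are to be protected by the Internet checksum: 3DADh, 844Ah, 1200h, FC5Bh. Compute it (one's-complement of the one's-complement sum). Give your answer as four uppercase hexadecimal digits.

One's-complement addition (fold any carry out of bit 15 back into bit 0):
  0x3DAD + 0x844A = 0x0C1F7
  0xC1F7 + 0x1200 = 0x0D3F7
  0xD3F7 + 0xFC5B = 0x1D052 → wrap carry → 0xD053
One's-complement sum = 0xD053.
Checksum = ~0xD053 & 0xFFFF = 0x2FAC.

2FAC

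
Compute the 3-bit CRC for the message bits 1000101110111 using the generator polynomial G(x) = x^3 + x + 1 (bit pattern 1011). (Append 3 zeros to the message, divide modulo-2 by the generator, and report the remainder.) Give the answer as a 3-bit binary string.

001

Append 3 zeros: 1000101110111000. Divide by 1011 (XOR where the leading bit is 1):
  pos 0: 1000 XOR 1011 = 0011
  pos 2: 1110 XOR 1011 = 0101
  pos 3: 1011 XOR 1011 = 0000
  pos 7: 1101 XOR 1011 = 0110
  pos 8: 1101 XOR 1011 = 0110
  pos 9: 1101 XOR 1011 = 0110
  pos 10: 1100 XOR 1011 = 0111
  pos 11: 1110 XOR 1011 = 0101
  pos 12: 1010 XOR 1011 = 0001
Remainder (last 3 bits) = 001. This is the CRC / FCS.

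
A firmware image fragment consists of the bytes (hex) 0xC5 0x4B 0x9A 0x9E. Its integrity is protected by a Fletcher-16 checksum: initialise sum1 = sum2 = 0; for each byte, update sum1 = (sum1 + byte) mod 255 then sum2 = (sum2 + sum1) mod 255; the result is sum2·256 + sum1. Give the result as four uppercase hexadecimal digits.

Running sums (mod 255):
  after byte 0 (0xC5): sum1=197, sum2=197
  after byte 1 (0x4B): sum1=17, sum2=214
  after byte 2 (0x9A): sum1=171, sum2=130
  after byte 3 (0x9E): sum1=74, sum2=204
Checksum = sum2·256 + sum1 = 204·256 + 74 = 52298 = 0xCC4A.

CC4A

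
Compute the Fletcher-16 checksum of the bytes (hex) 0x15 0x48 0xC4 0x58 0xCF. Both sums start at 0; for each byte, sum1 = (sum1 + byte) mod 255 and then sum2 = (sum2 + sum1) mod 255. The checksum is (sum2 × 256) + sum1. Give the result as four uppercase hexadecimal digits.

Running sums (mod 255):
  after byte 0 (0x15): sum1=21, sum2=21
  after byte 1 (0x48): sum1=93, sum2=114
  after byte 2 (0xC4): sum1=34, sum2=148
  after byte 3 (0x58): sum1=122, sum2=15
  after byte 4 (0xCF): sum1=74, sum2=89
Checksum = sum2·256 + sum1 = 89·256 + 74 = 22858 = 0x594A.

594A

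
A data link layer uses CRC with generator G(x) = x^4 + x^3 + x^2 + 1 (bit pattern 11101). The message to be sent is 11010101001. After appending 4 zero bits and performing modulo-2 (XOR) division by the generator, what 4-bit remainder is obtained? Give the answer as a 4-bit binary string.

1010

Append 4 zeros: 110101010010000. Divide by 11101 (XOR where the leading bit is 1):
  pos 0: 11010 XOR 11101 = 00111
  pos 2: 11110 XOR 11101 = 00011
  pos 5: 11100 XOR 11101 = 00001
  pos 9: 11000 XOR 11101 = 00101
Remainder (last 4 bits) = 1010. This is the CRC / FCS.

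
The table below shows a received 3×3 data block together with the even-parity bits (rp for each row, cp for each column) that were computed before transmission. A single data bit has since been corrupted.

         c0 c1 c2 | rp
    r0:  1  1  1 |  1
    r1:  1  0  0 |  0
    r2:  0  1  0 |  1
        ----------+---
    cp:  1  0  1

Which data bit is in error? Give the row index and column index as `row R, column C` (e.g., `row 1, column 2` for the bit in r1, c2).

Recompute each row's even parity and compare to rp:
  r0: data parity 1, sent rp 1 → ok
  r1: data parity 1, sent rp 0 → mismatch
  r2: data parity 1, sent rp 1 → ok
Recompute each column's even parity and compare to cp:
  c0: data parity 0, sent cp 1 → mismatch
  c1: data parity 0, sent cp 0 → ok
  c2: data parity 1, sent cp 1 → ok
Exactly one row (r1) and one column (c0) fail → the flipped bit is at their intersection.

row 1, column 0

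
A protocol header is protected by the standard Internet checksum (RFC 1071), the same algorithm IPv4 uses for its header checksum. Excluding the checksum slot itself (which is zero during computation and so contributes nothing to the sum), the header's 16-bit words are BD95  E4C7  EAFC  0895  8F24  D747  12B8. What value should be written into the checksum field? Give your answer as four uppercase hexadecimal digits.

One's-complement addition (fold any carry out of bit 15 back into bit 0):
  0xBD95 + 0xE4C7 = 0x1A25C → wrap carry → 0xA25D
  0xA25D + 0xEAFC = 0x18D59 → wrap carry → 0x8D5A
  0x8D5A + 0x0895 = 0x095EF
  0x95EF + 0x8F24 = 0x12513 → wrap carry → 0x2514
  0x2514 + 0xD747 = 0x0FC5B
  0xFC5B + 0x12B8 = 0x10F13 → wrap carry → 0x0F14
One's-complement sum = 0x0F14.
Checksum = ~0x0F14 & 0xFFFF = 0xF0EB.

F0EB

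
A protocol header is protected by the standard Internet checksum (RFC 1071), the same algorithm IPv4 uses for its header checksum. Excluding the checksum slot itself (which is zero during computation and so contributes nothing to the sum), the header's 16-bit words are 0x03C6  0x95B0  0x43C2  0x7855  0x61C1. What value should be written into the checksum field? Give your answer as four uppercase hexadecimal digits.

48B0

One's-complement addition (fold any carry out of bit 15 back into bit 0):
  0x03C6 + 0x95B0 = 0x09976
  0x9976 + 0x43C2 = 0x0DD38
  0xDD38 + 0x7855 = 0x1558D → wrap carry → 0x558E
  0x558E + 0x61C1 = 0x0B74F
One's-complement sum = 0xB74F.
Checksum = ~0xB74F & 0xFFFF = 0x48B0.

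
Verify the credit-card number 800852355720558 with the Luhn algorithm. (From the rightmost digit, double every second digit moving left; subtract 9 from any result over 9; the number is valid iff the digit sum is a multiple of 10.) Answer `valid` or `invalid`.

From the right, keep odd positions and double even positions (subtract 9 from any doubled value over 9):
  doubled (positions 2,4,...): 1 0 5 1 4 7 0 → sum 18
  kept (positions 1,3,...): 8 5 2 5 3 5 0 8 → sum 36
Total = 54.
54 mod 10 = 4, so the number is invalid.

invalid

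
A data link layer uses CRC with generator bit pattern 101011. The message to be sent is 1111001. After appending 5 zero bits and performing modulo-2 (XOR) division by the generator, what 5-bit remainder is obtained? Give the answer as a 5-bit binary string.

Append 5 zeros: 111100100000. Divide by 101011 (XOR where the leading bit is 1):
  pos 0: 111100 XOR 101011 = 010111
  pos 1: 101111 XOR 101011 = 000100
  pos 4: 100000 XOR 101011 = 001011
  pos 6: 101100 XOR 101011 = 000111
Remainder (last 5 bits) = 00111. This is the CRC / FCS.

00111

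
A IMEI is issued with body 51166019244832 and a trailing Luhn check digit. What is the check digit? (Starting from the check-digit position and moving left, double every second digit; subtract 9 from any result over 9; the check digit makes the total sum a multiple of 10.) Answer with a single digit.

Partial digits right→left: 2 3 8 4 4 2 9 1 0 6 6 1 1 5
Double every second digit counting from the check-digit position (so the 1st, 3rd, 5th, ... of the partial from the right).
  doubled (with −9 where >9): 4 7 8 9 0 3 2 → sum 33
  kept as-is: 3 4 2 1 6 1 5 → sum 22
Total = 33 + 22 = 55.
Check digit = (10 − (55 mod 10)) mod 10 = 5.

5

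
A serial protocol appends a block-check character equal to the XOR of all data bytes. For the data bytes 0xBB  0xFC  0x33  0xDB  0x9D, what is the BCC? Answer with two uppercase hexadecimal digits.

XOR the bytes together:
  start with 0xBB
  0xBB ⊕ 0xFC = 0x47
  0x47 ⊕ 0x33 = 0x74
  0x74 ⊕ 0xDB = 0xAF
  0xAF ⊕ 0x9D = 0x32

32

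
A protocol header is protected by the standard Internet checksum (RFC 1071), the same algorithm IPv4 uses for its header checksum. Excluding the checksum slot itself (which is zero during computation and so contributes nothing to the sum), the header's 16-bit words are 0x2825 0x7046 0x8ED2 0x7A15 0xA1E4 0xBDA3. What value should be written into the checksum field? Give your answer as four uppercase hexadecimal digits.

One's-complement addition (fold any carry out of bit 15 back into bit 0):
  0x2825 + 0x7046 = 0x0986B
  0x986B + 0x8ED2 = 0x1273D → wrap carry → 0x273E
  0x273E + 0x7A15 = 0x0A153
  0xA153 + 0xA1E4 = 0x14337 → wrap carry → 0x4338
  0x4338 + 0xBDA3 = 0x100DB → wrap carry → 0x00DC
One's-complement sum = 0x00DC.
Checksum = ~0x00DC & 0xFFFF = 0xFF23.

FF23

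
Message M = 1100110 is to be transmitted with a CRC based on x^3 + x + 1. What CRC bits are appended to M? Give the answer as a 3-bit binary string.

Append 3 zeros: 1100110000. Divide by 1011 (XOR where the leading bit is 1):
  pos 0: 1100 XOR 1011 = 0111
  pos 1: 1111 XOR 1011 = 0100
  pos 2: 1001 XOR 1011 = 0010
  pos 4: 1000 XOR 1011 = 0011
  pos 6: 1100 XOR 1011 = 0111
Remainder (last 3 bits) = 111. This is the CRC / FCS.

111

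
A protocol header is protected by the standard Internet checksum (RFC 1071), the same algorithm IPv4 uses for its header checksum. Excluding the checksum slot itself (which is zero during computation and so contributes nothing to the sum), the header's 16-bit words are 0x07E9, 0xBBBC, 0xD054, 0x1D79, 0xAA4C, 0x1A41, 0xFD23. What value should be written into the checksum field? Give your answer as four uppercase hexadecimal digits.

One's-complement addition (fold any carry out of bit 15 back into bit 0):
  0x07E9 + 0xBBBC = 0x0C3A5
  0xC3A5 + 0xD054 = 0x193F9 → wrap carry → 0x93FA
  0x93FA + 0x1D79 = 0x0B173
  0xB173 + 0xAA4C = 0x15BBF → wrap carry → 0x5BC0
  0x5BC0 + 0x1A41 = 0x07601
  0x7601 + 0xFD23 = 0x17324 → wrap carry → 0x7325
One's-complement sum = 0x7325.
Checksum = ~0x7325 & 0xFFFF = 0x8CDA.

8CDA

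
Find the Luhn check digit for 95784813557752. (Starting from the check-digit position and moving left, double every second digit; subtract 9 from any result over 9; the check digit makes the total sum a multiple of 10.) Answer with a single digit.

Partial digits right→left: 2 5 7 7 5 5 3 1 8 4 8 7 5 9
Double every second digit counting from the check-digit position (so the 1st, 3rd, 5th, ... of the partial from the right).
  doubled (with −9 where >9): 4 5 1 6 7 7 1 → sum 31
  kept as-is: 5 7 5 1 4 7 9 → sum 38
Total = 31 + 38 = 69.
Check digit = (10 − (69 mod 10)) mod 10 = 1.

1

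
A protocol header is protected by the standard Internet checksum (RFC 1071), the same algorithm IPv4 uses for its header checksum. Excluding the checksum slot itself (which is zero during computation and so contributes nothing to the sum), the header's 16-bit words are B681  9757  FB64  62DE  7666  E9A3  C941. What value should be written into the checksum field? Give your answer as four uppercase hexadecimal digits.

One's-complement addition (fold any carry out of bit 15 back into bit 0):
  0xB681 + 0x9757 = 0x14DD8 → wrap carry → 0x4DD9
  0x4DD9 + 0xFB64 = 0x1493D → wrap carry → 0x493E
  0x493E + 0x62DE = 0x0AC1C
  0xAC1C + 0x7666 = 0x12282 → wrap carry → 0x2283
  0x2283 + 0xE9A3 = 0x10C26 → wrap carry → 0x0C27
  0x0C27 + 0xC941 = 0x0D568
One's-complement sum = 0xD568.
Checksum = ~0xD568 & 0xFFFF = 0x2A97.

2A97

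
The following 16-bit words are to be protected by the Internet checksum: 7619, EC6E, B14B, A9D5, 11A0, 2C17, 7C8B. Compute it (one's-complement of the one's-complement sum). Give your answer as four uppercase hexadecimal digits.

One's-complement addition (fold any carry out of bit 15 back into bit 0):
  0x7619 + 0xEC6E = 0x16287 → wrap carry → 0x6288
  0x6288 + 0xB14B = 0x113D3 → wrap carry → 0x13D4
  0x13D4 + 0xA9D5 = 0x0BDA9
  0xBDA9 + 0x11A0 = 0x0CF49
  0xCF49 + 0x2C17 = 0x0FB60
  0xFB60 + 0x7C8B = 0x177EB → wrap carry → 0x77EC
One's-complement sum = 0x77EC.
Checksum = ~0x77EC & 0xFFFF = 0x8813.

8813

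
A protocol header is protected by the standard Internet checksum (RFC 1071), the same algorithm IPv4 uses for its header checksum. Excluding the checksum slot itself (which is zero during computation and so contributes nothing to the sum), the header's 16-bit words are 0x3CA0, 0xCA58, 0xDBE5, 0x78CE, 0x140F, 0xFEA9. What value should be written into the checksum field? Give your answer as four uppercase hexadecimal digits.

One's-complement addition (fold any carry out of bit 15 back into bit 0):
  0x3CA0 + 0xCA58 = 0x106F8 → wrap carry → 0x06F9
  0x06F9 + 0xDBE5 = 0x0E2DE
  0xE2DE + 0x78CE = 0x15BAC → wrap carry → 0x5BAD
  0x5BAD + 0x140F = 0x06FBC
  0x6FBC + 0xFEA9 = 0x16E65 → wrap carry → 0x6E66
One's-complement sum = 0x6E66.
Checksum = ~0x6E66 & 0xFFFF = 0x9199.

9199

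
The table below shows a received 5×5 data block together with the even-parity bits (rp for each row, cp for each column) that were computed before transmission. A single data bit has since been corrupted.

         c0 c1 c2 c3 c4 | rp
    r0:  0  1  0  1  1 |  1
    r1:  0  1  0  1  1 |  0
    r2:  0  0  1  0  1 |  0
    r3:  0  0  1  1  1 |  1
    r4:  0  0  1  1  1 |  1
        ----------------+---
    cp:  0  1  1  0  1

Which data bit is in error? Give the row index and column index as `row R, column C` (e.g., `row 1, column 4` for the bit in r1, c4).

Recompute each row's even parity and compare to rp:
  r0: data parity 1, sent rp 1 → ok
  r1: data parity 1, sent rp 0 → mismatch
  r2: data parity 0, sent rp 0 → ok
  r3: data parity 1, sent rp 1 → ok
  r4: data parity 1, sent rp 1 → ok
Recompute each column's even parity and compare to cp:
  c0: data parity 0, sent cp 0 → ok
  c1: data parity 0, sent cp 1 → mismatch
  c2: data parity 1, sent cp 1 → ok
  c3: data parity 0, sent cp 0 → ok
  c4: data parity 1, sent cp 1 → ok
Exactly one row (r1) and one column (c1) fail → the flipped bit is at their intersection.

row 1, column 1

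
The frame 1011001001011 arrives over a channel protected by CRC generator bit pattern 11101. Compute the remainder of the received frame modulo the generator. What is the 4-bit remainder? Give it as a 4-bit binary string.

1110

Modulo-2 division of 1011001001011 by 11101:
  pos 0: 10110 XOR 11101 = 01011
  pos 1: 10110 XOR 11101 = 01011
  pos 2: 10111 XOR 11101 = 01010
  pos 3: 10100 XOR 11101 = 01001
  pos 4: 10010 XOR 11101 = 01111
  pos 5: 11111 XOR 11101 = 00010
  pos 8: 10011 XOR 11101 = 01110
Remainder = 1110 (nonzero — an error is detected).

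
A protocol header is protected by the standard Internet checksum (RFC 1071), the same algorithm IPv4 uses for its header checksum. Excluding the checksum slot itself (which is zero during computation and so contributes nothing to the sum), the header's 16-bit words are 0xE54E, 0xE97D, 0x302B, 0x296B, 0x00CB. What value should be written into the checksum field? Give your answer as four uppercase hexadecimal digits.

D6D1

One's-complement addition (fold any carry out of bit 15 back into bit 0):
  0xE54E + 0xE97D = 0x1CECB → wrap carry → 0xCECC
  0xCECC + 0x302B = 0x0FEF7
  0xFEF7 + 0x296B = 0x12862 → wrap carry → 0x2863
  0x2863 + 0x00CB = 0x0292E
One's-complement sum = 0x292E.
Checksum = ~0x292E & 0xFFFF = 0xD6D1.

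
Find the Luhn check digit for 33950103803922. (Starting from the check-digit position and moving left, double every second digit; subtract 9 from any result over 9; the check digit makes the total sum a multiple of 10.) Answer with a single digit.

7

Partial digits right→left: 2 2 9 3 0 8 3 0 1 0 5 9 3 3
Double every second digit counting from the check-digit position (so the 1st, 3rd, 5th, ... of the partial from the right).
  doubled (with −9 where >9): 4 9 0 6 2 1 6 → sum 28
  kept as-is: 2 3 8 0 0 9 3 → sum 25
Total = 28 + 25 = 53.
Check digit = (10 − (53 mod 10)) mod 10 = 7.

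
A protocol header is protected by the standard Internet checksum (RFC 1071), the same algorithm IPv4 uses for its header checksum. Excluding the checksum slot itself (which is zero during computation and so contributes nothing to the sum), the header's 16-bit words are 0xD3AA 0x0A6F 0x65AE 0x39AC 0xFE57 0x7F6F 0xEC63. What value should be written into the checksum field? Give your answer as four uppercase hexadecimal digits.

One's-complement addition (fold any carry out of bit 15 back into bit 0):
  0xD3AA + 0x0A6F = 0x0DE19
  0xDE19 + 0x65AE = 0x143C7 → wrap carry → 0x43C8
  0x43C8 + 0x39AC = 0x07D74
  0x7D74 + 0xFE57 = 0x17BCB → wrap carry → 0x7BCC
  0x7BCC + 0x7F6F = 0x0FB3B
  0xFB3B + 0xEC63 = 0x1E79E → wrap carry → 0xE79F
One's-complement sum = 0xE79F.
Checksum = ~0xE79F & 0xFFFF = 0x1860.

1860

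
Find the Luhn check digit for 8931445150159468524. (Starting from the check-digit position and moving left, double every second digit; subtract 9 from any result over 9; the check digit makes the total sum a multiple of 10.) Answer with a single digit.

Partial digits right→left: 4 2 5 8 6 4 9 5 1 0 5 1 5 4 4 1 3 9 8
Double every second digit counting from the check-digit position (so the 1st, 3rd, 5th, ... of the partial from the right).
  doubled (with −9 where >9): 8 1 3 9 2 1 1 8 6 7 → sum 46
  kept as-is: 2 8 4 5 0 1 4 1 9 → sum 34
Total = 46 + 34 = 80.
Check digit = (10 − (80 mod 10)) mod 10 = 0.

0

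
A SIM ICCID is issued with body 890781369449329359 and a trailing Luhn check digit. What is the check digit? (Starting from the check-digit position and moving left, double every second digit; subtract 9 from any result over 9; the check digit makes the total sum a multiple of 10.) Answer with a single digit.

6

Partial digits right→left: 9 5 3 9 2 3 9 4 4 9 6 3 1 8 7 0 9 8
Double every second digit counting from the check-digit position (so the 1st, 3rd, 5th, ... of the partial from the right).
  doubled (with −9 where >9): 9 6 4 9 8 3 2 5 9 → sum 55
  kept as-is: 5 9 3 4 9 3 8 0 8 → sum 49
Total = 55 + 49 = 104.
Check digit = (10 − (104 mod 10)) mod 10 = 6.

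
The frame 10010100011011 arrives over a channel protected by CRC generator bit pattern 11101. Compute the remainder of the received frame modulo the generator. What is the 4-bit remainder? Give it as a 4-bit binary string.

0010

Modulo-2 division of 10010100011011 by 11101:
  pos 0: 10010 XOR 11101 = 01111
  pos 1: 11111 XOR 11101 = 00010
  pos 4: 10000 XOR 11101 = 01101
  pos 5: 11011 XOR 11101 = 00110
  pos 7: 11010 XOR 11101 = 00111
  pos 9: 11111 XOR 11101 = 00010
Remainder = 0010 (nonzero — an error is detected).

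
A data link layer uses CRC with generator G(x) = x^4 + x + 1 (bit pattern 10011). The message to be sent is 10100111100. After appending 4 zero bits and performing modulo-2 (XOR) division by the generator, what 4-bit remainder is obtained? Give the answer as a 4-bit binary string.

1110

Append 4 zeros: 101001111000000. Divide by 10011 (XOR where the leading bit is 1):
  pos 0: 10100 XOR 10011 = 00111
  pos 2: 11111 XOR 10011 = 01100
  pos 3: 11001 XOR 10011 = 01010
  pos 4: 10101 XOR 10011 = 00110
  pos 6: 11000 XOR 10011 = 01011
  pos 7: 10110 XOR 10011 = 00101
  pos 9: 10100 XOR 10011 = 00111
Remainder (last 4 bits) = 1110. This is the CRC / FCS.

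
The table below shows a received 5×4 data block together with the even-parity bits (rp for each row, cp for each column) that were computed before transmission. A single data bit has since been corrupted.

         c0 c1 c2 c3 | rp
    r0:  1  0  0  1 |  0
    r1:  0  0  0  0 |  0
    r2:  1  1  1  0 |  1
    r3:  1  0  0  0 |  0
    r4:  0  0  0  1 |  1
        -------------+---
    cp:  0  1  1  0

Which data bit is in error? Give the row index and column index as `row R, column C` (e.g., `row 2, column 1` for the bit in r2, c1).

row 3, column 0

Recompute each row's even parity and compare to rp:
  r0: data parity 0, sent rp 0 → ok
  r1: data parity 0, sent rp 0 → ok
  r2: data parity 1, sent rp 1 → ok
  r3: data parity 1, sent rp 0 → mismatch
  r4: data parity 1, sent rp 1 → ok
Recompute each column's even parity and compare to cp:
  c0: data parity 1, sent cp 0 → mismatch
  c1: data parity 1, sent cp 1 → ok
  c2: data parity 1, sent cp 1 → ok
  c3: data parity 0, sent cp 0 → ok
Exactly one row (r3) and one column (c0) fail → the flipped bit is at their intersection.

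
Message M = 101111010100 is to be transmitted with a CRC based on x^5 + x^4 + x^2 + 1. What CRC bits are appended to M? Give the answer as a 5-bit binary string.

10101

Append 5 zeros: 10111101010000000. Divide by 110101 (XOR where the leading bit is 1):
  pos 0: 101111 XOR 110101 = 011010
  pos 1: 110100 XOR 110101 = 000001
  pos 6: 110100 XOR 110101 = 000001
  pos 11: 100000 XOR 110101 = 010101
Remainder (last 5 bits) = 10101. This is the CRC / FCS.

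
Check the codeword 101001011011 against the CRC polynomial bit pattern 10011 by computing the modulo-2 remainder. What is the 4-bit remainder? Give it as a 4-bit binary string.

0000

Modulo-2 division of 101001011011 by 10011:
  pos 0: 10100 XOR 10011 = 00111
  pos 2: 11110 XOR 10011 = 01101
  pos 3: 11011 XOR 10011 = 01000
  pos 4: 10001 XOR 10011 = 00010
  pos 7: 10011 XOR 10011 = 00000
Remainder = 0000 (zero — the frame passes the CRC check).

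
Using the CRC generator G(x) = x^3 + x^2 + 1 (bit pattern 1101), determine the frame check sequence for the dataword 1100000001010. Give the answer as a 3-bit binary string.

Append 3 zeros: 1100000001010000. Divide by 1101 (XOR where the leading bit is 1):
  pos 0: 1100 XOR 1101 = 0001
  pos 3: 1000 XOR 1101 = 0101
  pos 4: 1010 XOR 1101 = 0111
  pos 5: 1110 XOR 1101 = 0011
  pos 7: 1110 XOR 1101 = 0011
  pos 9: 1110 XOR 1101 = 0011
  pos 11: 1100 XOR 1101 = 0001
Remainder (last 3 bits) = 010. This is the CRC / FCS.

010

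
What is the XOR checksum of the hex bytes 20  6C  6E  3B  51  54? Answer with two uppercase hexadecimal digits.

1C

XOR the bytes together:
  start with 0x20
  0x20 ⊕ 0x6C = 0x4C
  0x4C ⊕ 0x6E = 0x22
  0x22 ⊕ 0x3B = 0x19
  0x19 ⊕ 0x51 = 0x48
  0x48 ⊕ 0x54 = 0x1C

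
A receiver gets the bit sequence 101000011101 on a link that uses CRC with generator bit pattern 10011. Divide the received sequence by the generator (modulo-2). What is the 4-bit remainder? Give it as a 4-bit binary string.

Modulo-2 division of 101000011101 by 10011:
  pos 0: 10100 XOR 10011 = 00111
  pos 2: 11100 XOR 10011 = 01111
  pos 3: 11111 XOR 10011 = 01100
  pos 4: 11001 XOR 10011 = 01010
  pos 5: 10101 XOR 10011 = 00110
  pos 7: 11001 XOR 10011 = 01010
Remainder = 1010 (nonzero — an error is detected).

1010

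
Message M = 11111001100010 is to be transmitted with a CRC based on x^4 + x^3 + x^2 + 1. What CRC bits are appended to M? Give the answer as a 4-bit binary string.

1010

Append 4 zeros: 111110011000100000. Divide by 11101 (XOR where the leading bit is 1):
  pos 0: 11111 XOR 11101 = 00010
  pos 3: 10001 XOR 11101 = 01100
  pos 4: 11001 XOR 11101 = 00100
  pos 6: 10000 XOR 11101 = 01101
  pos 7: 11010 XOR 11101 = 00111
  pos 9: 11110 XOR 11101 = 00011
  pos 12: 11000 XOR 11101 = 00101
Remainder (last 4 bits) = 1010. This is the CRC / FCS.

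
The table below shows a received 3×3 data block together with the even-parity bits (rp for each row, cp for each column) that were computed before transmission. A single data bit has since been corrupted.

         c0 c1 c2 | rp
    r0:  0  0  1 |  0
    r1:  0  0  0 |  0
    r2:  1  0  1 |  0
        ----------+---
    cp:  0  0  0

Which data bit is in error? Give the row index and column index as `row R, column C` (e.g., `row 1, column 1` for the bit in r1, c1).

Recompute each row's even parity and compare to rp:
  r0: data parity 1, sent rp 0 → mismatch
  r1: data parity 0, sent rp 0 → ok
  r2: data parity 0, sent rp 0 → ok
Recompute each column's even parity and compare to cp:
  c0: data parity 1, sent cp 0 → mismatch
  c1: data parity 0, sent cp 0 → ok
  c2: data parity 0, sent cp 0 → ok
Exactly one row (r0) and one column (c0) fail → the flipped bit is at their intersection.

row 0, column 0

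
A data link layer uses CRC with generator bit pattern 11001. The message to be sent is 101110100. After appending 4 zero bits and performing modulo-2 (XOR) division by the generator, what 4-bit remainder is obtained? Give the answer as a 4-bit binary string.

1101

Append 4 zeros: 1011101000000. Divide by 11001 (XOR where the leading bit is 1):
  pos 0: 10111 XOR 11001 = 01110
  pos 1: 11100 XOR 11001 = 00101
  pos 3: 10110 XOR 11001 = 01111
  pos 4: 11110 XOR 11001 = 00111
  pos 6: 11100 XOR 11001 = 00101
  pos 8: 10100 XOR 11001 = 01101
Remainder (last 4 bits) = 1101. This is the CRC / FCS.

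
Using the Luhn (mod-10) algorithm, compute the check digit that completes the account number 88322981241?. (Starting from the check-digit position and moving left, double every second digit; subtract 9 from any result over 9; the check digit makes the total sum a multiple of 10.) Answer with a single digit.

6

Partial digits right→left: 1 4 2 1 8 9 2 2 3 8 8
Double every second digit counting from the check-digit position (so the 1st, 3rd, 5th, ... of the partial from the right).
  doubled (with −9 where >9): 2 4 7 4 6 7 → sum 30
  kept as-is: 4 1 9 2 8 → sum 24
Total = 30 + 24 = 54.
Check digit = (10 − (54 mod 10)) mod 10 = 6.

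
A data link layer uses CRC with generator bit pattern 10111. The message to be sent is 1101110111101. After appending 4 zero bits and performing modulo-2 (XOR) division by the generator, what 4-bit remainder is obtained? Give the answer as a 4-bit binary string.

Append 4 zeros: 11011101111010000. Divide by 10111 (XOR where the leading bit is 1):
  pos 0: 11011 XOR 10111 = 01100
  pos 1: 11001 XOR 10111 = 01110
  pos 2: 11100 XOR 10111 = 01011
  pos 3: 10111 XOR 10111 = 00000
  pos 8: 11101 XOR 10111 = 01010
  pos 9: 10100 XOR 10111 = 00011
  pos 12: 11000 XOR 10111 = 01111
Remainder (last 4 bits) = 1111. This is the CRC / FCS.

1111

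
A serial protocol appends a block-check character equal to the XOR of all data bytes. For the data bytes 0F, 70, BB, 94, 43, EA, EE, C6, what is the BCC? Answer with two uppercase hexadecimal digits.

XOR the bytes together:
  start with 0x0F
  0x0F ⊕ 0x70 = 0x7F
  0x7F ⊕ 0xBB = 0xC4
  0xC4 ⊕ 0x94 = 0x50
  0x50 ⊕ 0x43 = 0x13
  0x13 ⊕ 0xEA = 0xF9
  0xF9 ⊕ 0xEE = 0x17
  0x17 ⊕ 0xC6 = 0xD1

D1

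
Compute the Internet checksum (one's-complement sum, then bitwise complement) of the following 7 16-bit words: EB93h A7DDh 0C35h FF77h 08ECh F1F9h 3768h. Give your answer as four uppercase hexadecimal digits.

2E93

One's-complement addition (fold any carry out of bit 15 back into bit 0):
  0xEB93 + 0xA7DD = 0x19370 → wrap carry → 0x9371
  0x9371 + 0x0C35 = 0x09FA6
  0x9FA6 + 0xFF77 = 0x19F1D → wrap carry → 0x9F1E
  0x9F1E + 0x08EC = 0x0A80A
  0xA80A + 0xF1F9 = 0x19A03 → wrap carry → 0x9A04
  0x9A04 + 0x3768 = 0x0D16C
One's-complement sum = 0xD16C.
Checksum = ~0xD16C & 0xFFFF = 0x2E93.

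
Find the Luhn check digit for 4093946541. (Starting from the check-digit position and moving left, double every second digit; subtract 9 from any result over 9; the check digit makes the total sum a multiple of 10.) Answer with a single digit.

1

Partial digits right→left: 1 4 5 6 4 9 3 9 0 4
Double every second digit counting from the check-digit position (so the 1st, 3rd, 5th, ... of the partial from the right).
  doubled (with −9 where >9): 2 1 8 6 0 → sum 17
  kept as-is: 4 6 9 9 4 → sum 32
Total = 17 + 32 = 49.
Check digit = (10 − (49 mod 10)) mod 10 = 1.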